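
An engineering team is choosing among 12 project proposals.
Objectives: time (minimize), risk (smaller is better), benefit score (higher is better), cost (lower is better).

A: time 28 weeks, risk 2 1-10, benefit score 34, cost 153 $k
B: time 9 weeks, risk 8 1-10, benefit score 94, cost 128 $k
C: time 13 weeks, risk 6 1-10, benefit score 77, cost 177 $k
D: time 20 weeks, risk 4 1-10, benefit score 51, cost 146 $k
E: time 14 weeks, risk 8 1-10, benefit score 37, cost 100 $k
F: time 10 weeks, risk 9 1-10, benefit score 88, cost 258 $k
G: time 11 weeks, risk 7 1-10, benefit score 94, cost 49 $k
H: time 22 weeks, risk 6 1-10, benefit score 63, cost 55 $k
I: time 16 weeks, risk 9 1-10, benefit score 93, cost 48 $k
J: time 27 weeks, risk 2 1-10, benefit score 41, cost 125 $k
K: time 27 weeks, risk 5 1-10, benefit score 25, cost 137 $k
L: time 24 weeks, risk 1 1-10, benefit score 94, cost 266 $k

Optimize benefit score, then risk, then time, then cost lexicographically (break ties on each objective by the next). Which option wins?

L

First maximize benefit score: best is 94, kept {B, G, L}.
Then minimize risk: best is 1, kept {L}.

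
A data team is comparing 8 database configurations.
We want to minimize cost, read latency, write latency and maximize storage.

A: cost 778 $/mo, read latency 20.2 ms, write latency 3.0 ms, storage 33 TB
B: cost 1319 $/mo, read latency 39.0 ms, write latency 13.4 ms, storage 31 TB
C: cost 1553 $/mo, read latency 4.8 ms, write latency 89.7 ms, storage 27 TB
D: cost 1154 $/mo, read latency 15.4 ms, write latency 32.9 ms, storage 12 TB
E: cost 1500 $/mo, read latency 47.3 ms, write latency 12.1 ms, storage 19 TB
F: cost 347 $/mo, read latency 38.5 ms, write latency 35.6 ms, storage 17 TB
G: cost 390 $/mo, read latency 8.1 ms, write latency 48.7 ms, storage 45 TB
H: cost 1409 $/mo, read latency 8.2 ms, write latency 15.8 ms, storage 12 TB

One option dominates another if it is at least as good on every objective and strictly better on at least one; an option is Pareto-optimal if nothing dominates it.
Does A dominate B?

Yes

A vs B: cost 778≤1319, read latency 20.2≤39.0, write latency 3.0≤13.4, storage 33≥31 — A is at least as good on every objective with at least one strict improvement.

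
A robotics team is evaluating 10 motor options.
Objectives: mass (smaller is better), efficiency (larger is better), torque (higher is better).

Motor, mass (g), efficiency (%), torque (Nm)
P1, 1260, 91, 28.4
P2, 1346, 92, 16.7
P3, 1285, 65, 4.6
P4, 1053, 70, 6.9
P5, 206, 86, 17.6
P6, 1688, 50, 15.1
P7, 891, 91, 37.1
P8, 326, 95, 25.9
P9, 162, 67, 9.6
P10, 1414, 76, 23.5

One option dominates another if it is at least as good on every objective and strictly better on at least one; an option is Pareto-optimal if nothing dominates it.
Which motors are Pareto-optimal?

P1: dominated by P7 (mass 891≤1260, efficiency 91≥91, torque 37.1≥28.4).
P2: dominated by P8 (mass 326≤1346, efficiency 95≥92, torque 25.9≥16.7).
P3: dominated by P1 (mass 1260≤1285, efficiency 91≥65, torque 28.4≥4.6).
P4: dominated by P5 (mass 206≤1053, efficiency 86≥70, torque 17.6≥6.9).
P5: not dominated.
P6: dominated by P1 (mass 1260≤1688, efficiency 91≥50, torque 28.4≥15.1).
P7: not dominated (best torque).
P8: not dominated (best efficiency).
P9: not dominated (best mass).
P10: dominated by P1 (mass 1260≤1414, efficiency 91≥76, torque 28.4≥23.5).

P5, P7, P8, P9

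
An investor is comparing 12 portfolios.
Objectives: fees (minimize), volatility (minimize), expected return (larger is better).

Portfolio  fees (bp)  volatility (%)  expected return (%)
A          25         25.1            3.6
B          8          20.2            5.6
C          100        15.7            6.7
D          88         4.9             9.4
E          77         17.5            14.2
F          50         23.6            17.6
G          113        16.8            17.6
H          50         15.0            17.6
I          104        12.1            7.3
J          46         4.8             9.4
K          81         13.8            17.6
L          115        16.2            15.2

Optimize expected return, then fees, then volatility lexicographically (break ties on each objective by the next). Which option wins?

H

First maximize expected return: best is 17.6, kept {F, G, H, K}.
Then minimize fees: best is 50, kept {F, H}.
Then minimize volatility: best is 15.0, kept {H}.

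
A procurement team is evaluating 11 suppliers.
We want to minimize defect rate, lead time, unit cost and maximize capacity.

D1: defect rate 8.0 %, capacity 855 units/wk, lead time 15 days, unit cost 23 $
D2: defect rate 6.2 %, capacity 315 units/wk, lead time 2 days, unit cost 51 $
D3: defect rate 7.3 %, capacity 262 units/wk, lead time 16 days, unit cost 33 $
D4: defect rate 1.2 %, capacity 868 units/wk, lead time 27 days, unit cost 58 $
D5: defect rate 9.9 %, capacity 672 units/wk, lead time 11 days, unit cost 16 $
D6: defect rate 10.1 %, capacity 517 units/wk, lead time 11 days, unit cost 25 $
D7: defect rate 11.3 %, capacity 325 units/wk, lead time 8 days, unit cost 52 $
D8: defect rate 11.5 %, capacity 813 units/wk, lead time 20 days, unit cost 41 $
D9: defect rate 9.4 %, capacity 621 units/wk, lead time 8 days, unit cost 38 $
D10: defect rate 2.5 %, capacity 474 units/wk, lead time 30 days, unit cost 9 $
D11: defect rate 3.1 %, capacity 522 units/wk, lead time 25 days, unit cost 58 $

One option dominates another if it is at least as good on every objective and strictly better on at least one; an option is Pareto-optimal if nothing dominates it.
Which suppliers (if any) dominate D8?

D1: defect rate 8.0≤11.5, capacity 855≥813, lead time 15≤20, unit cost 23≤41 — dominates D8.
Others (D2, D3, D4, D5, D6, D7, D9, D10, D11) are each worse than D8 on at least one objective.

D1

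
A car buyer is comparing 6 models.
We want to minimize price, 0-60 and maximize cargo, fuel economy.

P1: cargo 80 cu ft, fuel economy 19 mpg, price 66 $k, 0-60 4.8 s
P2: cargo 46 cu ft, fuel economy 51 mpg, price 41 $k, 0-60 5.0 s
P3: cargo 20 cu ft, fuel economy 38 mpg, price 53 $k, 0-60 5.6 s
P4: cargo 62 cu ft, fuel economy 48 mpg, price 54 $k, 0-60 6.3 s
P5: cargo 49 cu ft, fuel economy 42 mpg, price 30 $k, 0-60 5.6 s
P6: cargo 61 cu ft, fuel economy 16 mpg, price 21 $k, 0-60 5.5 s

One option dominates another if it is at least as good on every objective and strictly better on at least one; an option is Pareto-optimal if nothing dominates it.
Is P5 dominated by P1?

No

P1 vs P5: P1 is worse on fuel economy (19 vs 42), so it does not dominate P5.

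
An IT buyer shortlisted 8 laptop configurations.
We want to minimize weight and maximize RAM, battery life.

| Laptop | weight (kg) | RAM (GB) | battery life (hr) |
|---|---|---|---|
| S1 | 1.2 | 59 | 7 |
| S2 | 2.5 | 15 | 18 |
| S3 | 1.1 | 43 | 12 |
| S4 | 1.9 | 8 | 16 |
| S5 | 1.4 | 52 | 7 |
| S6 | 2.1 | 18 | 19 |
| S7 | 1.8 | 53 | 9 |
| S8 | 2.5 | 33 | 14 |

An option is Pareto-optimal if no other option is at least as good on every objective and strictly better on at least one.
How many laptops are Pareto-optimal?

S1: not dominated (best RAM).
S2: dominated by S6 (weight 2.1≤2.5, RAM 18≥15, battery life 19≥18).
S3: not dominated (best weight).
S4: not dominated.
S5: dominated by S1 (weight 1.2≤1.4, RAM 59≥52, battery life 7≥7).
S6: not dominated (best battery life).
S7: not dominated.
S8: not dominated.
Pareto-optimal: S1, S3, S4, S6, S7, S8 → 6.

6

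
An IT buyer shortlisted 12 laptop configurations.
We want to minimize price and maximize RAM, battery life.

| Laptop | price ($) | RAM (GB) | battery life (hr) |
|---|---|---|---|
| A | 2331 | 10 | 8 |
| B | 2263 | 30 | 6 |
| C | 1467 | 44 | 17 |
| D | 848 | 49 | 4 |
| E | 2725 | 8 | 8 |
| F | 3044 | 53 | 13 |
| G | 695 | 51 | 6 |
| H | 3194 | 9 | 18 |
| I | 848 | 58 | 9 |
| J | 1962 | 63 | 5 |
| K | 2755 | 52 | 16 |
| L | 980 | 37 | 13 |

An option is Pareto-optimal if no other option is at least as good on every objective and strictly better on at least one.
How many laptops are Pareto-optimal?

8

A: dominated by C (price 1467≤2331, RAM 44≥10, battery life 17≥8).
B: dominated by C (price 1467≤2263, RAM 44≥30, battery life 17≥6).
C: not dominated.
D: dominated by G (price 695≤848, RAM 51≥49, battery life 6≥4).
E: dominated by A (price 2331≤2725, RAM 10≥8, battery life 8≥8).
F: not dominated.
G: not dominated (best price).
H: not dominated (best battery life).
I: not dominated.
J: not dominated (best RAM).
K: not dominated.
L: not dominated.
Pareto-optimal: C, F, G, H, I, J, K, L → 8.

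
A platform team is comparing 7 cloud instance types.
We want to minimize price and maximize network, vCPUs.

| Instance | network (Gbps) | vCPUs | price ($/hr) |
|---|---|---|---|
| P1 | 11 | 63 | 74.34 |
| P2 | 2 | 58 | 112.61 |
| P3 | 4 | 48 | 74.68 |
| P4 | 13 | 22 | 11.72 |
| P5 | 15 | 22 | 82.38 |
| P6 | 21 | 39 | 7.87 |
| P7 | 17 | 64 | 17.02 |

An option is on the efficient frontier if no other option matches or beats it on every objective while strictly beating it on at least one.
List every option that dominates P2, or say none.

P1: network 11≥2, vCPUs 63≥58, price 74.34≤112.61 — dominates P2.
P7: network 17≥2, vCPUs 64≥58, price 17.02≤112.61 — dominates P2.
Others (P3, P4, P5, P6) are each worse than P2 on at least one objective.

P1, P7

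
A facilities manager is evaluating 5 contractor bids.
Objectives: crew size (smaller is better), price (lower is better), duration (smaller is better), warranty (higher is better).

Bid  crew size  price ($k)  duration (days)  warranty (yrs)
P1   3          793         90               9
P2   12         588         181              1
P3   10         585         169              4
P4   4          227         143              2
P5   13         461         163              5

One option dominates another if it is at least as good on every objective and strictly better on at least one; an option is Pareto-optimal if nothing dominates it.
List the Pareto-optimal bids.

P1, P3, P4, P5

P1: not dominated (best crew size).
P2: dominated by P3 (crew size 10≤12, price 585≤588, duration 169≤181, warranty 4≥1).
P3: not dominated.
P4: not dominated (best price).
P5: not dominated.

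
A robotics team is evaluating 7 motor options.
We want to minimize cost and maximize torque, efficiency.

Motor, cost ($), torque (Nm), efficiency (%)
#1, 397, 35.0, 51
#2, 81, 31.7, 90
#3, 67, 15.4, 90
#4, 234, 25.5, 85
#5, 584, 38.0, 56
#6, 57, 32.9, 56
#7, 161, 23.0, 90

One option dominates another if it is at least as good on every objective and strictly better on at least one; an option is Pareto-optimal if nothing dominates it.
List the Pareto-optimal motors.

#1: not dominated.
#2: not dominated.
#3: not dominated.
#4: dominated by #2 (cost 81≤234, torque 31.7≥25.5, efficiency 90≥85).
#5: not dominated (best torque).
#6: not dominated (best cost).
#7: dominated by #2 (cost 81≤161, torque 31.7≥23.0, efficiency 90≥90).

#1, #2, #3, #5, #6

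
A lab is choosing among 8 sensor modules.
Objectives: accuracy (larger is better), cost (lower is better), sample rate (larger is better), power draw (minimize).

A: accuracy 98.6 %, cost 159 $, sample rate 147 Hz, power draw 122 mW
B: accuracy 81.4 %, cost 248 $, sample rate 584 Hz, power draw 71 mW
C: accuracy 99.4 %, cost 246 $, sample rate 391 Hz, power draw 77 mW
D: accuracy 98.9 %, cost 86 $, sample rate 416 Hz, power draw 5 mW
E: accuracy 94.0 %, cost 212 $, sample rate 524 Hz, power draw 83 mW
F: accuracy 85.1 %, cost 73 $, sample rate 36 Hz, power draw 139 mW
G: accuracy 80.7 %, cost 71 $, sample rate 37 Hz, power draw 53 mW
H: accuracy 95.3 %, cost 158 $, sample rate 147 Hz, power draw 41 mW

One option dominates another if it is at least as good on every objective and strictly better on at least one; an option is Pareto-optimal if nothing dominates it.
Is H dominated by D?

D vs H: accuracy 98.9≥95.3, cost 86≤158, sample rate 416≥147, power draw 5≤41 — D is at least as good on every objective with at least one strict improvement.

Yes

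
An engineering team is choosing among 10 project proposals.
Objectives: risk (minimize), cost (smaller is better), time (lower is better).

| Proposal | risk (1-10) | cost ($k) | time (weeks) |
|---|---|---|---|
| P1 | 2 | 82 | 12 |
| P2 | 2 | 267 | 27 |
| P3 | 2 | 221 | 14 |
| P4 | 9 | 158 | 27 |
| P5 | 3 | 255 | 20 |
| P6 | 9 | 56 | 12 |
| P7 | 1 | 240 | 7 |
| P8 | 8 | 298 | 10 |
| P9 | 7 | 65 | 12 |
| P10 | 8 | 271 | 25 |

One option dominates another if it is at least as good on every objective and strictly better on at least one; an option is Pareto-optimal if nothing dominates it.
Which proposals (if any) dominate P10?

P1: risk 2≤8, cost 82≤271, time 12≤25 — dominates P10.
P3: risk 2≤8, cost 221≤271, time 14≤25 — dominates P10.
P5: risk 3≤8, cost 255≤271, time 20≤25 — dominates P10.
P7: risk 1≤8, cost 240≤271, time 7≤25 — dominates P10.
P9: risk 7≤8, cost 65≤271, time 12≤25 — dominates P10.
Others (P2, P4, P6, P8) are each worse than P10 on at least one objective.

P1, P3, P5, P7, P9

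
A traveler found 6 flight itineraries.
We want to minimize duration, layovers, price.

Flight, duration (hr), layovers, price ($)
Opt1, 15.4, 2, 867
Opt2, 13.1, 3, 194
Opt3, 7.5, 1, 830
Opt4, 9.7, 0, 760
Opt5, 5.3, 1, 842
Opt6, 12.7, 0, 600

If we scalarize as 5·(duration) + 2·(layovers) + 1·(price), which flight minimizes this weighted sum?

Opt1: 5·15.4 + 2·2 + 1·867 = 948.0
Opt2: 5·13.1 + 2·3 + 1·194 = 265.5
Opt3: 5·7.5 + 2·1 + 1·830 = 869.5
Opt4: 5·9.7 + 2·0 + 1·760 = 808.5
Opt5: 5·5.3 + 2·1 + 1·842 = 870.5
Opt6: 5·12.7 + 2·0 + 1·600 = 663.5
Lowest: Opt2 at 265.5.

Opt2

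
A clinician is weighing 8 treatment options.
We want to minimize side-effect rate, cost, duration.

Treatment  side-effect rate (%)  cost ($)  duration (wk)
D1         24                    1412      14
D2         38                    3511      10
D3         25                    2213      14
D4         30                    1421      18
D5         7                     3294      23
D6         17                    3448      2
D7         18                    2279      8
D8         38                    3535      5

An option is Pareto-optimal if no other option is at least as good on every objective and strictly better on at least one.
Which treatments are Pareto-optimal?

D1, D5, D6, D7

D1: not dominated (best cost).
D2: dominated by D6 (side-effect rate 17≤38, cost 3448≤3511, duration 2≤10).
D3: dominated by D1 (side-effect rate 24≤25, cost 1412≤2213, duration 14≤14).
D4: dominated by D1 (side-effect rate 24≤30, cost 1412≤1421, duration 14≤18).
D5: not dominated (best side-effect rate).
D6: not dominated (best duration).
D7: not dominated.
D8: dominated by D6 (side-effect rate 17≤38, cost 3448≤3535, duration 2≤5).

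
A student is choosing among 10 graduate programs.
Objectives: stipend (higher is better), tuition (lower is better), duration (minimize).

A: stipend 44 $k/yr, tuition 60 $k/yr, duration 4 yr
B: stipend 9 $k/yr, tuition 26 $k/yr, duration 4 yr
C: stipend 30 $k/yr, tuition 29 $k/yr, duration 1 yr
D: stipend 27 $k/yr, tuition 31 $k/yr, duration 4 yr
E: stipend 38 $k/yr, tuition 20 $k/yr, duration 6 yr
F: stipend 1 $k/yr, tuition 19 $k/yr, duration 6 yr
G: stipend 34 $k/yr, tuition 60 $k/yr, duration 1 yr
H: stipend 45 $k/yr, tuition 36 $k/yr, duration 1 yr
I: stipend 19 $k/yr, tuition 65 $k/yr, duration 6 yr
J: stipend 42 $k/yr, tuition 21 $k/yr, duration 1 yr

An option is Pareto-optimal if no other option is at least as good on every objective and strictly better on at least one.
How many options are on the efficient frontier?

4

A: dominated by H (stipend 45≥44, tuition 36≤60, duration 1≤4).
B: dominated by J (stipend 42≥9, tuition 21≤26, duration 1≤4).
C: dominated by J (stipend 42≥30, tuition 21≤29, duration 1≤1).
D: dominated by C (stipend 30≥27, tuition 29≤31, duration 1≤4).
E: not dominated.
F: not dominated (best tuition).
G: dominated by H (stipend 45≥34, tuition 36≤60, duration 1≤1).
H: not dominated (best stipend).
I: dominated by A (stipend 44≥19, tuition 60≤65, duration 4≤6).
J: not dominated.
Pareto-optimal: E, F, H, J → 4.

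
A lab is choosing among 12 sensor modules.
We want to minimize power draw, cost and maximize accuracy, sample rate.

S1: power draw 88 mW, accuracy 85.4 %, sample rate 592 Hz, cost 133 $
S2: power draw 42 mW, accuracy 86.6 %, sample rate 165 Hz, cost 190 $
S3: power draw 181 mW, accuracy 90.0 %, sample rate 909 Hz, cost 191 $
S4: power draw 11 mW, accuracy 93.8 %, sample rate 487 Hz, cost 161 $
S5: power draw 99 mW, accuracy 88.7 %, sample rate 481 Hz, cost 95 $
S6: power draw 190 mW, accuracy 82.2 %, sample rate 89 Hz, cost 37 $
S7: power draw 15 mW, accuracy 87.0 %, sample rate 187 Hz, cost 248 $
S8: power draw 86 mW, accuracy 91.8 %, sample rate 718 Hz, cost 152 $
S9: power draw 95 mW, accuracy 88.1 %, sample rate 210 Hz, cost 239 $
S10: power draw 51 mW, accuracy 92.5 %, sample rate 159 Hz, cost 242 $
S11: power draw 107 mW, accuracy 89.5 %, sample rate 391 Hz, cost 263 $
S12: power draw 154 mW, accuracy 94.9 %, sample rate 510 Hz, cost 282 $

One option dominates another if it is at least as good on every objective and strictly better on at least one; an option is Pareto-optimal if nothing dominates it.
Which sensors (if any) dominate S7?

S4: power draw 11≤15, accuracy 93.8≥87.0, sample rate 487≥187, cost 161≤248 — dominates S7.
Others (S1, S2, S3, S5, S6, S8, S9, S10, S11, S12) are each worse than S7 on at least one objective.

S4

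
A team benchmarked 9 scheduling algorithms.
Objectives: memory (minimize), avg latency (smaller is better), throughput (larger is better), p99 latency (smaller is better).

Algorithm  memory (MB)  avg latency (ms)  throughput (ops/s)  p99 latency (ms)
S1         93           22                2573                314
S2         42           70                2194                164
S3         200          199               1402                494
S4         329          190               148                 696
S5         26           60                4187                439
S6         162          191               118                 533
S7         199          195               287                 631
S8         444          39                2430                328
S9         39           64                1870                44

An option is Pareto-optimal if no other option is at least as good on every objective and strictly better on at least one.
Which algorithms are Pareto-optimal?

S1: not dominated (best avg latency).
S2: not dominated.
S3: dominated by S1 (memory 93≤200, avg latency 22≤199, throughput 2573≥1402, p99 latency 314≤494).
S4: dominated by S1 (memory 93≤329, avg latency 22≤190, throughput 2573≥148, p99 latency 314≤696).
S5: not dominated (best memory).
S6: dominated by S1 (memory 93≤162, avg latency 22≤191, throughput 2573≥118, p99 latency 314≤533).
S7: dominated by S1 (memory 93≤199, avg latency 22≤195, throughput 2573≥287, p99 latency 314≤631).
S8: dominated by S1 (memory 93≤444, avg latency 22≤39, throughput 2573≥2430, p99 latency 314≤328).
S9: not dominated (best p99 latency).

S1, S2, S5, S9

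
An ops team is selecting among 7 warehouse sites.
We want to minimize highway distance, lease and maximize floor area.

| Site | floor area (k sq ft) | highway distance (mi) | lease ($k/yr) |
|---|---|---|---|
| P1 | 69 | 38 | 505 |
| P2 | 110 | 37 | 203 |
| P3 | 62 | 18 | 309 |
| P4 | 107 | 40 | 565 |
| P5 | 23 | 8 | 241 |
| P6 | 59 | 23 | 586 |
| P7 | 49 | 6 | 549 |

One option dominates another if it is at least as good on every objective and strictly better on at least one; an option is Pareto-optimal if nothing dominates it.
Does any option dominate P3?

No

P1: worse on highway distance (38 vs 18).
P2: worse on highway distance (37 vs 18).
P4: worse on highway distance (40 vs 18).
P5: worse on floor area (23 vs 62).
P6: worse on floor area (59 vs 62).
P7: worse on floor area (49 vs 62).
No option is at least as good as P3 on every objective and strictly better on one.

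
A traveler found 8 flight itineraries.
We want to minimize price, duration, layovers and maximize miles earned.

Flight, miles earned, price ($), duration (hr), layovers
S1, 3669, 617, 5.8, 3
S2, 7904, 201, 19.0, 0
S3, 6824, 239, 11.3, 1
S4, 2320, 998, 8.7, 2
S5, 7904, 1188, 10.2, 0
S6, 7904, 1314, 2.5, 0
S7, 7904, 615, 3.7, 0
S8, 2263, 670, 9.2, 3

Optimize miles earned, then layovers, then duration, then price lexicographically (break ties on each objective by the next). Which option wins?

S6

First maximize miles earned: best is 7904, kept {S2, S5, S6, S7}.
Then minimize layovers: best is 0, kept {S2, S5, S6, S7}.
Then minimize duration: best is 2.5, kept {S6}.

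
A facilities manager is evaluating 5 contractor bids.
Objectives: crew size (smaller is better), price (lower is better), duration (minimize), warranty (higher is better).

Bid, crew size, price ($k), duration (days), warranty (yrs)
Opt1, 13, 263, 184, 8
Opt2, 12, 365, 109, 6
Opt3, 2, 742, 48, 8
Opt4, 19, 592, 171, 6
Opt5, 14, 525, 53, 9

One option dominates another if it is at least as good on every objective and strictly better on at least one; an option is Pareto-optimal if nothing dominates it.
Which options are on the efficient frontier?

Opt1: not dominated (best price).
Opt2: not dominated.
Opt3: not dominated (best crew size).
Opt4: dominated by Opt2 (crew size 12≤19, price 365≤592, duration 109≤171, warranty 6≥6).
Opt5: not dominated (best warranty).

Opt1, Opt2, Opt3, Opt5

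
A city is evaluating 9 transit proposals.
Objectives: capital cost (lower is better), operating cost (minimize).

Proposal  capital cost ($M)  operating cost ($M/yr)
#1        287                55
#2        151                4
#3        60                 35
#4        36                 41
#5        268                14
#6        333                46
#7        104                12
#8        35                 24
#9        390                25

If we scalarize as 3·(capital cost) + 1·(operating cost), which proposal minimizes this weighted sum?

#8

#1: 3·287 + 1·55 = 916
#2: 3·151 + 1·4 = 457
#3: 3·60 + 1·35 = 215
#4: 3·36 + 1·41 = 149
#5: 3·268 + 1·14 = 818
#6: 3·333 + 1·46 = 1045
#7: 3·104 + 1·12 = 324
#8: 3·35 + 1·24 = 129
#9: 3·390 + 1·25 = 1195
Lowest: #8 at 129.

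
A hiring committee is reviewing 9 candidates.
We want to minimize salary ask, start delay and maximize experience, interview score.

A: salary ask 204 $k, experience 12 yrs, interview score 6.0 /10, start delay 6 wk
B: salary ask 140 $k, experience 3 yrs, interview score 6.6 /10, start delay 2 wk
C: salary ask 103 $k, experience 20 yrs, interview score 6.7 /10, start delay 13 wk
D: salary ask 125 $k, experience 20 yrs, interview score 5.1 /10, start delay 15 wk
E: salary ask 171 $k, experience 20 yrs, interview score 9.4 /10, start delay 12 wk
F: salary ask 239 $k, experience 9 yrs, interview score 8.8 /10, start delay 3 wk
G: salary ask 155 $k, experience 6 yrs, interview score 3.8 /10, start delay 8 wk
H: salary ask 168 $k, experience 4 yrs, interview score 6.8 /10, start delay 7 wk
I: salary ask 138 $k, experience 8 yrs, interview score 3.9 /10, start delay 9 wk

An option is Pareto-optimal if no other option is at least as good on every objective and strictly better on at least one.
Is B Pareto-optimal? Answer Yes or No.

A: worse on salary ask (204 vs 140).
C: worse on start delay (13 vs 2).
D: worse on interview score (5.1 vs 6.6).
E: worse on salary ask (171 vs 140).
F: worse on salary ask (239 vs 140).
G: worse on salary ask (155 vs 140).
H: worse on salary ask (168 vs 140).
I: worse on interview score (3.9 vs 6.6).
No option is at least as good as B on every objective and strictly better on one.

Yes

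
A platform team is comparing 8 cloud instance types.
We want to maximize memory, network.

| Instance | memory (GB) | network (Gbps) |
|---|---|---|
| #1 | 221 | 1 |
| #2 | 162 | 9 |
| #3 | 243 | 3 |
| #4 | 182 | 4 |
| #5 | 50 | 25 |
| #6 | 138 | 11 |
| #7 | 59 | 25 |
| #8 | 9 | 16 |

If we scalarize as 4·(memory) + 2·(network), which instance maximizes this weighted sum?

#3

#1: 4·221 + 2·1 = 886
#2: 4·162 + 2·9 = 666
#3: 4·243 + 2·3 = 978
#4: 4·182 + 2·4 = 736
#5: 4·50 + 2·25 = 250
#6: 4·138 + 2·11 = 574
#7: 4·59 + 2·25 = 286
#8: 4·9 + 2·16 = 68
Highest: #3 at 978.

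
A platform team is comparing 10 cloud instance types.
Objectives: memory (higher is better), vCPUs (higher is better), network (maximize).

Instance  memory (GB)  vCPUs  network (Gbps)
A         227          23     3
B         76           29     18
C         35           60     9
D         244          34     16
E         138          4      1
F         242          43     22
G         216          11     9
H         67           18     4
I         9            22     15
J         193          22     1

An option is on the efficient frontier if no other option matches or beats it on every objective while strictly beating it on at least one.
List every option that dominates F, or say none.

none

A: worse on memory (227 vs 242).
B: worse on memory (76 vs 242).
C: worse on memory (35 vs 242).
D: worse on vCPUs (34 vs 43).
E: worse on memory (138 vs 242).
G: worse on memory (216 vs 242).
H: worse on memory (67 vs 242).
I: worse on memory (9 vs 242).
J: worse on memory (193 vs 242).
No option dominates F.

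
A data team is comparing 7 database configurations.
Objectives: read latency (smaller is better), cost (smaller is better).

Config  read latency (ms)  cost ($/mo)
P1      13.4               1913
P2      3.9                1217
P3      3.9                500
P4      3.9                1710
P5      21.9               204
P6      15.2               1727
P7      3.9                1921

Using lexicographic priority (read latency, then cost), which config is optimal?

First minimize read latency: best is 3.9, kept {P2, P3, P4, P7}.
Then minimize cost: best is 500, kept {P3}.

P3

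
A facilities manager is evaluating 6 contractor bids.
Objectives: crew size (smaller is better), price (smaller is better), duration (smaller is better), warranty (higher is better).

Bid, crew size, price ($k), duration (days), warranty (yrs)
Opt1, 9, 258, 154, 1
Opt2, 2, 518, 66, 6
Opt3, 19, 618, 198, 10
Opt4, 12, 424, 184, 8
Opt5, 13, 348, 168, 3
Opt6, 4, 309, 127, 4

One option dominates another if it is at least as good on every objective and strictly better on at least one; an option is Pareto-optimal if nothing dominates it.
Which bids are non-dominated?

Opt1: not dominated (best price).
Opt2: not dominated (best crew size).
Opt3: not dominated (best warranty).
Opt4: not dominated.
Opt5: dominated by Opt6 (crew size 4≤13, price 309≤348, duration 127≤168, warranty 4≥3).
Opt6: not dominated.

Opt1, Opt2, Opt3, Opt4, Opt6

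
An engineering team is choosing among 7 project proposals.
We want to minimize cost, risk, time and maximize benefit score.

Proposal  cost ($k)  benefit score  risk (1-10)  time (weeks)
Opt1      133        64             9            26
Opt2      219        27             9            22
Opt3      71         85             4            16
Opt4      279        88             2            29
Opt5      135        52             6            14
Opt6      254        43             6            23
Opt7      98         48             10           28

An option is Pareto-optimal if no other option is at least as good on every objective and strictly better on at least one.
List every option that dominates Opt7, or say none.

Opt3

Opt3: cost 71≤98, benefit score 85≥48, risk 4≤10, time 16≤28 — dominates Opt7.
Others (Opt1, Opt2, Opt4, Opt5, Opt6) are each worse than Opt7 on at least one objective.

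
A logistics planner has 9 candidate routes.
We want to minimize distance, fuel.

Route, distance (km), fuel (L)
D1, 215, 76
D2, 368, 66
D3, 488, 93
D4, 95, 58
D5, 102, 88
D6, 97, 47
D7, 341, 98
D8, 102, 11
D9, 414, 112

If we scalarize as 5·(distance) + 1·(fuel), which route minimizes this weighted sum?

D8

D1: 5·215 + 1·76 = 1151
D2: 5·368 + 1·66 = 1906
D3: 5·488 + 1·93 = 2533
D4: 5·95 + 1·58 = 533
D5: 5·102 + 1·88 = 598
D6: 5·97 + 1·47 = 532
D7: 5·341 + 1·98 = 1803
D8: 5·102 + 1·11 = 521
D9: 5·414 + 1·112 = 2182
Lowest: D8 at 521.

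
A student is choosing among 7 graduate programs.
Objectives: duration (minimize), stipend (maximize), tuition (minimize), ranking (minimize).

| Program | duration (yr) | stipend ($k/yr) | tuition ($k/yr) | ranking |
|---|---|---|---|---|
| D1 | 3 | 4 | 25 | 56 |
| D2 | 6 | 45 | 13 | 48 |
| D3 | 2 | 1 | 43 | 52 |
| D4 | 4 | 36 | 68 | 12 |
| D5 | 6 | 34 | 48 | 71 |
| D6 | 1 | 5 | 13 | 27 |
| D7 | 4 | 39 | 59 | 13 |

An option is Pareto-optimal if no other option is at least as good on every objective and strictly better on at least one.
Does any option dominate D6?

D1: worse on duration (3 vs 1).
D2: worse on duration (6 vs 1).
D3: worse on duration (2 vs 1).
D4: worse on duration (4 vs 1).
D5: worse on duration (6 vs 1).
D7: worse on duration (4 vs 1).
No option is at least as good as D6 on every objective and strictly better on one.

No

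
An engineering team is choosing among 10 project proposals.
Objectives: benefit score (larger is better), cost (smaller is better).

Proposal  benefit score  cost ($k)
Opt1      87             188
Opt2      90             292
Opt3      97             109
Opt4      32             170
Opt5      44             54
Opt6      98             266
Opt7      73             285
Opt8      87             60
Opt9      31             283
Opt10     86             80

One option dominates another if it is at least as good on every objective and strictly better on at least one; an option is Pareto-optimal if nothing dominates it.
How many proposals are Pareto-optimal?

Opt1: dominated by Opt3 (benefit score 97≥87, cost 109≤188).
Opt2: dominated by Opt3 (benefit score 97≥90, cost 109≤292).
Opt3: not dominated.
Opt4: dominated by Opt3 (benefit score 97≥32, cost 109≤170).
Opt5: not dominated (best cost).
Opt6: not dominated (best benefit score).
Opt7: dominated by Opt1 (benefit score 87≥73, cost 188≤285).
Opt8: not dominated.
Opt9: dominated by Opt1 (benefit score 87≥31, cost 188≤283).
Opt10: dominated by Opt8 (benefit score 87≥86, cost 60≤80).
Pareto-optimal: Opt3, Opt5, Opt6, Opt8 → 4.

4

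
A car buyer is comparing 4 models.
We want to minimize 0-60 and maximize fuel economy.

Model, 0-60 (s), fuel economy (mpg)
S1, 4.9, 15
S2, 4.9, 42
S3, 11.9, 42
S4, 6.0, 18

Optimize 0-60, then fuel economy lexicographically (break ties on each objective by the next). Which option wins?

First minimize 0-60: best is 4.9, kept {S1, S2}.
Then maximize fuel economy: best is 42, kept {S2}.

S2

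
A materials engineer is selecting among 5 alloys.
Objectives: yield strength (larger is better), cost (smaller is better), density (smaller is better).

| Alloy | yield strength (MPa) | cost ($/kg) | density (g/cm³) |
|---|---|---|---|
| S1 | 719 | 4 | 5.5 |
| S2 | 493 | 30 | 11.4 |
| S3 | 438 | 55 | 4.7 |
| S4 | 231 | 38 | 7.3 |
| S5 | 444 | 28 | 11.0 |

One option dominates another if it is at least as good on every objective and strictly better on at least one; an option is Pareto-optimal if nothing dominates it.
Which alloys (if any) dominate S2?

S1: yield strength 719≥493, cost 4≤30, density 5.5≤11.4 — dominates S2.
Others (S3, S4, S5) are each worse than S2 on at least one objective.

S1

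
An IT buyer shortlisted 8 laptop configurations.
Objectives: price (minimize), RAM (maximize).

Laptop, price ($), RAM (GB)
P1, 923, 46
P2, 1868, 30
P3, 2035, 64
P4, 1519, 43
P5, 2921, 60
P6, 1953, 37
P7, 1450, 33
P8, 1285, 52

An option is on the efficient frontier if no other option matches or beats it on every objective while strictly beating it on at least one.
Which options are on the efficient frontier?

P1: not dominated (best price).
P2: dominated by P1 (price 923≤1868, RAM 46≥30).
P3: not dominated (best RAM).
P4: dominated by P1 (price 923≤1519, RAM 46≥43).
P5: dominated by P3 (price 2035≤2921, RAM 64≥60).
P6: dominated by P1 (price 923≤1953, RAM 46≥37).
P7: dominated by P1 (price 923≤1450, RAM 46≥33).
P8: not dominated.

P1, P3, P8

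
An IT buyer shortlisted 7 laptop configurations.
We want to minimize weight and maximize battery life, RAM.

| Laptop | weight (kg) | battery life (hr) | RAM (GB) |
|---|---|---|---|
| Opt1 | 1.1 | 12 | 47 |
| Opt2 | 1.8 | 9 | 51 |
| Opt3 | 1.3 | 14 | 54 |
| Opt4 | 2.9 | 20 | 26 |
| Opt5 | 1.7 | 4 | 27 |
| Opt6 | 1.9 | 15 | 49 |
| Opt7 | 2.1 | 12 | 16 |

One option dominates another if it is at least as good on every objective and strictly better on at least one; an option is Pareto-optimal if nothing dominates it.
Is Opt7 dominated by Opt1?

Yes

Opt1 vs Opt7: weight 1.1≤2.1, battery life 12≥12, RAM 47≥16 — Opt1 is at least as good on every objective with at least one strict improvement.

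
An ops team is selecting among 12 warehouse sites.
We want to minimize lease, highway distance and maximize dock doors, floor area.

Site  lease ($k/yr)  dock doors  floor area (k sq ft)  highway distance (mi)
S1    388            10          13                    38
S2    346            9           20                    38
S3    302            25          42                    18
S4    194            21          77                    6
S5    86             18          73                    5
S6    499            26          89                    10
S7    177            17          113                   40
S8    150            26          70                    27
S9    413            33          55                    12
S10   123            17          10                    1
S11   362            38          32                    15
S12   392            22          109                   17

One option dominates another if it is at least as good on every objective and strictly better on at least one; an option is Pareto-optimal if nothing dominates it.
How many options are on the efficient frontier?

10

S1: dominated by S3 (lease 302≤388, dock doors 25≥10, floor area 42≥13, highway distance 18≤38).
S2: dominated by S3 (lease 302≤346, dock doors 25≥9, floor area 42≥20, highway distance 18≤38).
S3: not dominated.
S4: not dominated.
S5: not dominated (best lease).
S6: not dominated.
S7: not dominated (best floor area).
S8: not dominated.
S9: not dominated.
S10: not dominated (best highway distance).
S11: not dominated (best dock doors).
S12: not dominated.
Pareto-optimal: S3, S4, S5, S6, S7, S8, S9, S10, S11, S12 → 10.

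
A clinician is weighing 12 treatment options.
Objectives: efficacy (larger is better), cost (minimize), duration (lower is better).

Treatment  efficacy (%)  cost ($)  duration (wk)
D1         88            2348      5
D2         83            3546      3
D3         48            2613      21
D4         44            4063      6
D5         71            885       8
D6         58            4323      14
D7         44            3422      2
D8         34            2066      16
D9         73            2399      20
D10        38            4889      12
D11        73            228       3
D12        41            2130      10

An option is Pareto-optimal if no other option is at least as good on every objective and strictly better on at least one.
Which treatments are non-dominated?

D1, D2, D7, D11

D1: not dominated (best efficacy).
D2: not dominated.
D3: dominated by D1 (efficacy 88≥48, cost 2348≤2613, duration 5≤21).
D4: dominated by D1 (efficacy 88≥44, cost 2348≤4063, duration 5≤6).
D5: dominated by D11 (efficacy 73≥71, cost 228≤885, duration 3≤8).
D6: dominated by D1 (efficacy 88≥58, cost 2348≤4323, duration 5≤14).
D7: not dominated (best duration).
D8: dominated by D5 (efficacy 71≥34, cost 885≤2066, duration 8≤16).
D9: dominated by D1 (efficacy 88≥73, cost 2348≤2399, duration 5≤20).
D10: dominated by D1 (efficacy 88≥38, cost 2348≤4889, duration 5≤12).
D11: not dominated (best cost).
D12: dominated by D5 (efficacy 71≥41, cost 885≤2130, duration 8≤10).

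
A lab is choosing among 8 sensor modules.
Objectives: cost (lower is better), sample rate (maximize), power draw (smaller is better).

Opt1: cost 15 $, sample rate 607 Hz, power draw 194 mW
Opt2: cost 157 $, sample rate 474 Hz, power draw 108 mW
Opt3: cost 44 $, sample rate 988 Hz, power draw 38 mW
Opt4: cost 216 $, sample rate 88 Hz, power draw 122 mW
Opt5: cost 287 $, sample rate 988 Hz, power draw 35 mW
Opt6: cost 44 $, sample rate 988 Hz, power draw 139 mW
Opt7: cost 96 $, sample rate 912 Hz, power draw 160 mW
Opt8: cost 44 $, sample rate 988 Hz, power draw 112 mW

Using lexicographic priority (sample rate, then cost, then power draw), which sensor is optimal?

First maximize sample rate: best is 988, kept {Opt3, Opt5, Opt6, Opt8}.
Then minimize cost: best is 44, kept {Opt3, Opt6, Opt8}.
Then minimize power draw: best is 38, kept {Opt3}.

Opt3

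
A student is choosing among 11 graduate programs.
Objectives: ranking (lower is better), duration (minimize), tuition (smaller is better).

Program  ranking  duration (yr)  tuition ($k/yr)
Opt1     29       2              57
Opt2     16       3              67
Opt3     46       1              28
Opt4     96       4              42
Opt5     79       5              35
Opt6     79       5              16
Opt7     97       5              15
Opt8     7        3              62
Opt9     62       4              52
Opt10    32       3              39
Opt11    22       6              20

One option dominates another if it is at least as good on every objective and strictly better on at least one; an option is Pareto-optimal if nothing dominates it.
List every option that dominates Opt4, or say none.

Opt3: ranking 46≤96, duration 1≤4, tuition 28≤42 — dominates Opt4.
Opt10: ranking 32≤96, duration 3≤4, tuition 39≤42 — dominates Opt4.
Others (Opt1, Opt2, Opt5, Opt6, Opt7, Opt8, Opt9, Opt11) are each worse than Opt4 on at least one objective.

Opt3, Opt10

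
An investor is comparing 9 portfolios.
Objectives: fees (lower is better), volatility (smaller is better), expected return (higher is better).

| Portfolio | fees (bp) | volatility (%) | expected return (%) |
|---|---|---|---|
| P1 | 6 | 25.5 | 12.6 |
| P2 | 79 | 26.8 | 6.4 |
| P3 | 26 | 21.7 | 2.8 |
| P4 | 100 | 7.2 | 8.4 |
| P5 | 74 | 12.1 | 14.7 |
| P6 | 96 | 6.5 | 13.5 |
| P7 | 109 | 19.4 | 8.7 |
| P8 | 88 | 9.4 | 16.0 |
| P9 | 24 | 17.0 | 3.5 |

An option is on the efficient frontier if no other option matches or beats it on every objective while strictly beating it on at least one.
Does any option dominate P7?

P5 vs P7: fees 74≤109, volatility 12.1≤19.4, expected return 14.7≥8.7 — P5 is at least as good on every objective and strictly better on at least one, so P5 dominates P7.

Yes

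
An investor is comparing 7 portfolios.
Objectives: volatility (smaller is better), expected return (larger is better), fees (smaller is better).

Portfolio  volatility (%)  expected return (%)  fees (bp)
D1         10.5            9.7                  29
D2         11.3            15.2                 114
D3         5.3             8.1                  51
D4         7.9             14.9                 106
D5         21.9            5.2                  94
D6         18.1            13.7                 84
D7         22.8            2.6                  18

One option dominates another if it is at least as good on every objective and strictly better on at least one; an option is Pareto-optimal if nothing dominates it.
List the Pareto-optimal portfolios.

D1, D2, D3, D4, D6, D7

D1: not dominated.
D2: not dominated (best expected return).
D3: not dominated (best volatility).
D4: not dominated.
D5: dominated by D1 (volatility 10.5≤21.9, expected return 9.7≥5.2, fees 29≤94).
D6: not dominated.
D7: not dominated (best fees).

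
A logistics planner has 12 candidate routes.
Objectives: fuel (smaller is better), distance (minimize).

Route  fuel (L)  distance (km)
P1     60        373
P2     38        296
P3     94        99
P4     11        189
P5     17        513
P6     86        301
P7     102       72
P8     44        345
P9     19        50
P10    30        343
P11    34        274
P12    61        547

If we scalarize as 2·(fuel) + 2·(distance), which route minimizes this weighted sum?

P1: 2·60 + 2·373 = 866
P2: 2·38 + 2·296 = 668
P3: 2·94 + 2·99 = 386
P4: 2·11 + 2·189 = 400
P5: 2·17 + 2·513 = 1060
P6: 2·86 + 2·301 = 774
P7: 2·102 + 2·72 = 348
P8: 2·44 + 2·345 = 778
P9: 2·19 + 2·50 = 138
P10: 2·30 + 2·343 = 746
P11: 2·34 + 2·274 = 616
P12: 2·61 + 2·547 = 1216
Lowest: P9 at 138.

P9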